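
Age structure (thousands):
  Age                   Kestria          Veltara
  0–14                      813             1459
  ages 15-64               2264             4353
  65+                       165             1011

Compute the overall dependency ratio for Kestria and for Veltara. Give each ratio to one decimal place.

Kestria: 43.2
Veltara: 56.7

Kestria: (813 + 165) / 2264 × 100 = 978 / 2264 × 100 = 43.2
Veltara: (1459 + 1011) / 4353 × 100 = 2470 / 4353 × 100 = 56.7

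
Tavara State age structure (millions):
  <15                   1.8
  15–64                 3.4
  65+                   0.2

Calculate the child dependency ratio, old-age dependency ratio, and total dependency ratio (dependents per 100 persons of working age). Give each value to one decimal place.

Youth dependency ratio = 1.8 / 3.4 × 100 = 52.9
Old-age dependency ratio = 0.2 / 3.4 × 100 = 5.9
Total dependency ratio = (1.8 + 0.2) / 3.4 × 100 = 2.0 / 3.4 × 100 = 58.8

Youth dependency ratio: 52.9
Old-age dependency ratio: 5.9
Total dependency ratio: 58.8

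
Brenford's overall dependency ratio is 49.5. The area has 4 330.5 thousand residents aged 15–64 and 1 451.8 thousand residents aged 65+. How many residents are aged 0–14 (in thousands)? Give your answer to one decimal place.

Total dependency ratio = (youth + elderly) / working-age × 100
49.5 = (Y + 1 451.8) / 4 330.5 × 100
⇒ 691.8

Aged 0–14: 691.8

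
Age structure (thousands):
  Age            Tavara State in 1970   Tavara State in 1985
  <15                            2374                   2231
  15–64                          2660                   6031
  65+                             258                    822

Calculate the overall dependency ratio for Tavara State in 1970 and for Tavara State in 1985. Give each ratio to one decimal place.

Tavara State in 1970: (2374 + 258) / 2660 × 100 = 2632 / 2660 × 100 = 98.9
Tavara State in 1985: (2231 + 822) / 6031 × 100 = 3053 / 6031 × 100 = 50.6

Tavara State in 1970: 98.9
Tavara State in 1985: 50.6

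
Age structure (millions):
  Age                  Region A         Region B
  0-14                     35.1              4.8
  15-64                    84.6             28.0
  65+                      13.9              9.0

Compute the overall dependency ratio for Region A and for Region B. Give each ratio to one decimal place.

Region A: (35.1 + 13.9) / 84.6 × 100 = 49.0 / 84.6 × 100 = 57.9
Region B: (4.8 + 9.0) / 28.0 × 100 = 13.8 / 28.0 × 100 = 49.3

Region A: 57.9
Region B: 49.3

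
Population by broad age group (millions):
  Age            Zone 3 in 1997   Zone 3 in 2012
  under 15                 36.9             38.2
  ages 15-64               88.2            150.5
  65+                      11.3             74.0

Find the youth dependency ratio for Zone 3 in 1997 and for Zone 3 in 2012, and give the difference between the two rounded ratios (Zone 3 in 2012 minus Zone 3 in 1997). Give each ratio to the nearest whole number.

Zone 3 in 1997: 42
Zone 3 in 2012: 25
Difference: -17

Zone 3 in 1997: 36.9 / 88.2 × 100 = 42
Zone 3 in 2012: 38.2 / 150.5 × 100 = 25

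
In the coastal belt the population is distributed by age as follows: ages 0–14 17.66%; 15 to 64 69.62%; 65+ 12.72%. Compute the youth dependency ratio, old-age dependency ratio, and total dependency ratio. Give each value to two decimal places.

Youth dependency ratio: 25.37
Old-age dependency ratio: 18.27
Total dependency ratio: 43.64

Youth dependency ratio = 17.66 / 69.62 × 100 = 25.37
Old-age dependency ratio = 12.72 / 69.62 × 100 = 18.27
Total dependency ratio = (17.66 + 12.72) / 69.62 × 100 = 30.38 / 69.62 × 100 = 43.64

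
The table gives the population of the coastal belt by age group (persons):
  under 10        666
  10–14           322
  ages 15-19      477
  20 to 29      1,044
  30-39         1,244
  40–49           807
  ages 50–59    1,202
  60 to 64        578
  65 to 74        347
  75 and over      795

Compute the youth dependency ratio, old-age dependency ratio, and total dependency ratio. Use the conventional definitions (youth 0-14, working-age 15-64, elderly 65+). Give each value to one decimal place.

Youth dependency ratio: 18.5
Old-age dependency ratio: 21.3
Total dependency ratio: 39.8

0–14: 666 + 322 = 988
15–64: 477 + 1,044 + 1,244 + 807 + 1,202 + 578 = 5,352
65+: 347 + 795 = 1,142
Youth dependency ratio = 988 / 5,352 × 100 = 18.5
Old-age dependency ratio = 1,142 / 5,352 × 100 = 21.3
Total dependency ratio = (988 + 1,142) / 5,352 × 100 = 2,130 / 5,352 × 100 = 39.8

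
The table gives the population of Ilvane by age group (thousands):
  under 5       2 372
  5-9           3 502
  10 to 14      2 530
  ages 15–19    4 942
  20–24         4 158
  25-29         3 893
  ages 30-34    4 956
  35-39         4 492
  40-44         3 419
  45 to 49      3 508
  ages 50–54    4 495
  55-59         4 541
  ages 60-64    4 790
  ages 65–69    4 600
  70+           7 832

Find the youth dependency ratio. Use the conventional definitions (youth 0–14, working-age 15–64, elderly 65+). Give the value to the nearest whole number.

Youth dependency ratio: 19

0–14: 2 372 + 3 502 + 2 530 = 8 404
15–64: 4 942 + 4 158 + 3 893 + 4 956 + 4 492 + 3 419 + 3 508 + 4 495 + 4 541 + 4 790 = 43 194
65+: 4 600 + 7 832 = 12 432
Youth dependency ratio = 8 404 / 43 194 × 100 = 19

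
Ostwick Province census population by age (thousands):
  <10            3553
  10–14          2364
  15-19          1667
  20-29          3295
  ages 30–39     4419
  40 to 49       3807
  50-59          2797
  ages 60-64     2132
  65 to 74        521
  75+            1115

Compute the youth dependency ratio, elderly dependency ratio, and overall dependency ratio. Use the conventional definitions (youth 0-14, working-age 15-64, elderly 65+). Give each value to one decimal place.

0–14: 3553 + 2364 = 5917
15–64: 1667 + 3295 + 4419 + 3807 + 2797 + 2132 = 18117
65+: 521 + 1115 = 1636
Youth dependency ratio = 5917 / 18117 × 100 = 32.7
Old-age dependency ratio = 1636 / 18117 × 100 = 9.0
Total dependency ratio = (5917 + 1636) / 18117 × 100 = 7553 / 18117 × 100 = 41.7

Youth dependency ratio: 32.7
Old-age dependency ratio: 9.0
Total dependency ratio: 41.7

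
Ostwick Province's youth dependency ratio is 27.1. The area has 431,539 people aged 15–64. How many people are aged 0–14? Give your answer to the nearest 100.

Aged 0–14: 116,900

Youth dependency ratio = youth / working-age × 100
27.1 = Y / 431,539 × 100
⇒ 116,900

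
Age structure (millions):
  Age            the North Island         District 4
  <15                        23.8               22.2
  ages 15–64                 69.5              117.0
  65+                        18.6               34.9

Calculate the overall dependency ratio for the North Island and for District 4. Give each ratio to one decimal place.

the North Island: (23.8 + 18.6) / 69.5 × 100 = 42.4 / 69.5 × 100 = 61.0
District 4: (22.2 + 34.9) / 117.0 × 100 = 57.1 / 117.0 × 100 = 48.8

the North Island: 61.0
District 4: 48.8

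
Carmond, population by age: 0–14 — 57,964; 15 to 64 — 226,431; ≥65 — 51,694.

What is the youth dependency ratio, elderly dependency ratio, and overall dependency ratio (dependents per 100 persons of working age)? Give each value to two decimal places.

Youth dependency ratio = 57,964 / 226,431 × 100 = 25.60
Old-age dependency ratio = 51,694 / 226,431 × 100 = 22.83
Total dependency ratio = (57,964 + 51,694) / 226,431 × 100 = 109,658 / 226,431 × 100 = 48.43

Youth dependency ratio: 25.60
Old-age dependency ratio: 22.83
Total dependency ratio: 48.43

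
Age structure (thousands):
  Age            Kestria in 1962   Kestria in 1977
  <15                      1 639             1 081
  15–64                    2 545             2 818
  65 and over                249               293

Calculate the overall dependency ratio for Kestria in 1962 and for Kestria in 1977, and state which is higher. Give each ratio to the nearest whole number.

Kestria in 1962: (1 639 + 249) / 2 545 × 100 = 1 888 / 2 545 × 100 = 74
Kestria in 1977: (1 081 + 293) / 2 818 × 100 = 1 374 / 2 818 × 100 = 49

Kestria in 1962: 74
Kestria in 1977: 49
Higher: Kestria in 1962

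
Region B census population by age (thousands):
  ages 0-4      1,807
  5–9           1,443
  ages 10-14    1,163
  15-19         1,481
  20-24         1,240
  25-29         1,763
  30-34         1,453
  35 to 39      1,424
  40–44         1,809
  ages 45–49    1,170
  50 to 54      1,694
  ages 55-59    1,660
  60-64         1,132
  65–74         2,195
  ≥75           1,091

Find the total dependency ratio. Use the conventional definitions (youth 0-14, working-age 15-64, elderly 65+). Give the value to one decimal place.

Total dependency ratio: 51.9

0–14: 1,807 + 1,443 + 1,163 = 4,413
15–64: 1,481 + 1,240 + 1,763 + 1,453 + 1,424 + 1,809 + 1,170 + 1,694 + 1,660 + 1,132 = 14,826
65+: 2,195 + 1,091 = 3,286
Total dependency ratio = (4,413 + 3,286) / 14,826 × 100 = 7,699 / 14,826 × 100 = 51.9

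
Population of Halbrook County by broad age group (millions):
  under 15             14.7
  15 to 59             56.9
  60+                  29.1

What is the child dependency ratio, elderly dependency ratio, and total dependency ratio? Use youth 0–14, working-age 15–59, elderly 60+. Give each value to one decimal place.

Youth dependency ratio = 14.7 / 56.9 × 100 = 25.8
Old-age dependency ratio = 29.1 / 56.9 × 100 = 51.1
Total dependency ratio = (14.7 + 29.1) / 56.9 × 100 = 43.8 / 56.9 × 100 = 77.0

Youth dependency ratio: 25.8
Old-age dependency ratio: 51.1
Total dependency ratio: 77.0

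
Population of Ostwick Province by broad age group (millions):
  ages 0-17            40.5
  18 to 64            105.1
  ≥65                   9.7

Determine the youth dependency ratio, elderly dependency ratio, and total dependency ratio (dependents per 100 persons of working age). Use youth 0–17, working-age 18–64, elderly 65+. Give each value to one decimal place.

Youth dependency ratio = 40.5 / 105.1 × 100 = 38.5
Old-age dependency ratio = 9.7 / 105.1 × 100 = 9.2
Total dependency ratio = (40.5 + 9.7) / 105.1 × 100 = 50.2 / 105.1 × 100 = 47.8

Youth dependency ratio: 38.5
Old-age dependency ratio: 9.2
Total dependency ratio: 47.8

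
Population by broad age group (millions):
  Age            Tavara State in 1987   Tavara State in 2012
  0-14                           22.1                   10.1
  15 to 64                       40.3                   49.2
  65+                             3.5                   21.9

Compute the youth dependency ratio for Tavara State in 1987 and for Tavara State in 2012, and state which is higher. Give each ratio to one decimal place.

Tavara State in 1987: 54.8
Tavara State in 2012: 20.5
Higher: Tavara State in 1987

Tavara State in 1987: 22.1 / 40.3 × 100 = 54.8
Tavara State in 2012: 10.1 / 49.2 × 100 = 20.5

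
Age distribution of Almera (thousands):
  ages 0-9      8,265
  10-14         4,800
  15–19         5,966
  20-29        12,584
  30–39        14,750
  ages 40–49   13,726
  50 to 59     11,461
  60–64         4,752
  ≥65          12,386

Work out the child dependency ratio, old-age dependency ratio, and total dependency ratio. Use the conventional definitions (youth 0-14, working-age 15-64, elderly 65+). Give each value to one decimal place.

Youth dependency ratio: 20.7
Old-age dependency ratio: 19.6
Total dependency ratio: 40.2

0–14: 8,265 + 4,800 = 13,065
15–64: 5,966 + 12,584 + 14,750 + 13,726 + 11,461 + 4,752 = 63,239
65+: 12,386
Youth dependency ratio = 13,065 / 63,239 × 100 = 20.7
Old-age dependency ratio = 12,386 / 63,239 × 100 = 19.6
Total dependency ratio = (13,065 + 12,386) / 63,239 × 100 = 25,451 / 63,239 × 100 = 40.2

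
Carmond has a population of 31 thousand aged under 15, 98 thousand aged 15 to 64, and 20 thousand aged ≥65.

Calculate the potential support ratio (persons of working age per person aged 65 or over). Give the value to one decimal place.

Potential support ratio: 4.9

Potential support ratio = 98 / 20 = 4.9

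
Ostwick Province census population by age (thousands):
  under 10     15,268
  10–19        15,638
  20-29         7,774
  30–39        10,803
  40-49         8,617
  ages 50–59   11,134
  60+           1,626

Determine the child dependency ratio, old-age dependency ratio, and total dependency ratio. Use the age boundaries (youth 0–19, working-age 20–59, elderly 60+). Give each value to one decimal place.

0–19: 15,268 + 15,638 = 30,906
20–59: 7,774 + 10,803 + 8,617 + 11,134 = 38,328
60+: 1,626
Youth dependency ratio = 30,906 / 38,328 × 100 = 80.6
Old-age dependency ratio = 1,626 / 38,328 × 100 = 4.2
Total dependency ratio = (30,906 + 1,626) / 38,328 × 100 = 32,532 / 38,328 × 100 = 84.9

Youth dependency ratio: 80.6
Old-age dependency ratio: 4.2
Total dependency ratio: 84.9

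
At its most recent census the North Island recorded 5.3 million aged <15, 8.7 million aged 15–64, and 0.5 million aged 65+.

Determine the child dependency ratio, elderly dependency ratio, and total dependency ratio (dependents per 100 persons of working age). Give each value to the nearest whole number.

Youth dependency ratio = 5.3 / 8.7 × 100 = 61
Old-age dependency ratio = 0.5 / 8.7 × 100 = 6
Total dependency ratio = (5.3 + 0.5) / 8.7 × 100 = 5.8 / 8.7 × 100 = 67

Youth dependency ratio: 61
Old-age dependency ratio: 6
Total dependency ratio: 67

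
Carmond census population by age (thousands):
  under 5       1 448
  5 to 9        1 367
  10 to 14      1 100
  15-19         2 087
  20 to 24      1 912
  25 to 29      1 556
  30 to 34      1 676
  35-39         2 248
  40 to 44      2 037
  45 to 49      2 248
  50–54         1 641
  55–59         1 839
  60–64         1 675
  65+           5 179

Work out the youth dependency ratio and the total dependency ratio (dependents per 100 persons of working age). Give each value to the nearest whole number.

Youth dependency ratio: 21
Total dependency ratio: 48

0–14: 1 448 + 1 367 + 1 100 = 3 915
15–64: 2 087 + 1 912 + 1 556 + 1 676 + 2 248 + 2 037 + 2 248 + 1 641 + 1 839 + 1 675 = 18 919
65+: 5 179
Youth dependency ratio = 3 915 / 18 919 × 100 = 21
Total dependency ratio = (3 915 + 5 179) / 18 919 × 100 = 9 094 / 18 919 × 100 = 48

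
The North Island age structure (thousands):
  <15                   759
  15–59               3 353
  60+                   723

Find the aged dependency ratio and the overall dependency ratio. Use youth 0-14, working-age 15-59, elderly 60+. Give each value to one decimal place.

Old-age dependency ratio: 21.6
Total dependency ratio: 44.2

Old-age dependency ratio = 723 / 3 353 × 100 = 21.6
Total dependency ratio = (759 + 723) / 3 353 × 100 = 1 482 / 3 353 × 100 = 44.2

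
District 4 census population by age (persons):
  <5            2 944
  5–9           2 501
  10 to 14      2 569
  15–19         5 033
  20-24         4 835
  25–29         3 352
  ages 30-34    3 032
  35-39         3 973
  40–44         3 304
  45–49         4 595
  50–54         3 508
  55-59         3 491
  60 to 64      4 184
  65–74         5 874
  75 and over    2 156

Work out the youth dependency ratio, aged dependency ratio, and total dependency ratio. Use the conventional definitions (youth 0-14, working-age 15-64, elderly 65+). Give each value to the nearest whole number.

0–14: 2 944 + 2 501 + 2 569 = 8 014
15–64: 5 033 + 4 835 + 3 352 + 3 032 + 3 973 + 3 304 + 4 595 + 3 508 + 3 491 + 4 184 = 39 307
65+: 5 874 + 2 156 = 8 030
Youth dependency ratio = 8 014 / 39 307 × 100 = 20
Old-age dependency ratio = 8 030 / 39 307 × 100 = 20
Total dependency ratio = (8 014 + 8 030) / 39 307 × 100 = 16 044 / 39 307 × 100 = 41

Youth dependency ratio: 20
Old-age dependency ratio: 20
Total dependency ratio: 41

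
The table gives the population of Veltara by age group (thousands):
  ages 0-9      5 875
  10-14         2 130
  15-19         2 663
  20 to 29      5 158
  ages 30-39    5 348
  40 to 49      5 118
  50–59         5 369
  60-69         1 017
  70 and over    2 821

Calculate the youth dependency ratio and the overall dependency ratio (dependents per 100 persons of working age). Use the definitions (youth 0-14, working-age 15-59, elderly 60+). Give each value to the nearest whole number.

Youth dependency ratio: 34
Total dependency ratio: 50

0–14: 5 875 + 2 130 = 8 005
15–59: 2 663 + 5 158 + 5 348 + 5 118 + 5 369 = 23 656
60+: 1 017 + 2 821 = 3 838
Youth dependency ratio = 8 005 / 23 656 × 100 = 34
Total dependency ratio = (8 005 + 3 838) / 23 656 × 100 = 11 843 / 23 656 × 100 = 50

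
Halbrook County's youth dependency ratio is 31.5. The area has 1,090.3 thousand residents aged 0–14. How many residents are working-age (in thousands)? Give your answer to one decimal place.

Youth dependency ratio = youth / working-age × 100
31.5 = 1,090.3 / W × 100
⇒ 3,461.3

Working-age: 3,461.3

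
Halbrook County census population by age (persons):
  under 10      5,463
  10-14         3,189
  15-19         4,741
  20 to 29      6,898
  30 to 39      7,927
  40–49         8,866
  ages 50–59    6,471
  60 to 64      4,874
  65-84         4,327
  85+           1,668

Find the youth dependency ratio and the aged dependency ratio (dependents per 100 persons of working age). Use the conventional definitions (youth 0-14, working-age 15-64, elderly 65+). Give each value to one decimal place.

Youth dependency ratio: 21.8
Old-age dependency ratio: 15.1

0–14: 5,463 + 3,189 = 8,652
15–64: 4,741 + 6,898 + 7,927 + 8,866 + 6,471 + 4,874 = 39,777
65+: 4,327 + 1,668 = 5,995
Youth dependency ratio = 8,652 / 39,777 × 100 = 21.8
Old-age dependency ratio = 5,995 / 39,777 × 100 = 15.1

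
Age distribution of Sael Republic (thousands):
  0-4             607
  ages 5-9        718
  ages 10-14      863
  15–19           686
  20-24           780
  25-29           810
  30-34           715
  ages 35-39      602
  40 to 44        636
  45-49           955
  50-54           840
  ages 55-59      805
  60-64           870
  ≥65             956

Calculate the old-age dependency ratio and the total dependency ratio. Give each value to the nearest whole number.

Old-age dependency ratio: 12
Total dependency ratio: 41

0–14: 607 + 718 + 863 = 2 188
15–64: 686 + 780 + 810 + 715 + 602 + 636 + 955 + 840 + 805 + 870 = 7 699
65+: 956
Old-age dependency ratio = 956 / 7 699 × 100 = 12
Total dependency ratio = (2 188 + 956) / 7 699 × 100 = 3 144 / 7 699 × 100 = 41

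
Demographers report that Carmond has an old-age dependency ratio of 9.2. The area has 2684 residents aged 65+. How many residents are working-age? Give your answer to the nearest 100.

Old-age dependency ratio = elderly / working-age × 100
9.2 = 2684 / W × 100
⇒ 29200

Working-age: 29200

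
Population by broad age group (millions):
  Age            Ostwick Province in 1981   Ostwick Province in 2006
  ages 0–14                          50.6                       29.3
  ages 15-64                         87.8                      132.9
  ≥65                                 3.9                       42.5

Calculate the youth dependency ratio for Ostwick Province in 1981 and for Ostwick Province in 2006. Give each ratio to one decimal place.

Ostwick Province in 1981: 50.6 / 87.8 × 100 = 57.6
Ostwick Province in 2006: 29.3 / 132.9 × 100 = 22.0

Ostwick Province in 1981: 57.6
Ostwick Province in 2006: 22.0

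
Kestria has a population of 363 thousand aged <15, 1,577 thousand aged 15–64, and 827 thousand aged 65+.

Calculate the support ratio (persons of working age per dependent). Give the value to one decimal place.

Support ratio: 1.3

Support ratio = 1,577 / (363 + 827) = 1,577 / 1,190 = 1.3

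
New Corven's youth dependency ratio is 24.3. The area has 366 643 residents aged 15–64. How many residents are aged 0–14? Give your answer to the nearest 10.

Aged 0–14: 89 090

Youth dependency ratio = youth / working-age × 100
24.3 = Y / 366 643 × 100
⇒ 89 090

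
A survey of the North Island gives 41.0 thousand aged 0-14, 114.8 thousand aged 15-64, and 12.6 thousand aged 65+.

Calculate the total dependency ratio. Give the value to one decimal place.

Total dependency ratio: 46.7

Total dependency ratio = (41.0 + 12.6) / 114.8 × 100 = 53.6 / 114.8 × 100 = 46.7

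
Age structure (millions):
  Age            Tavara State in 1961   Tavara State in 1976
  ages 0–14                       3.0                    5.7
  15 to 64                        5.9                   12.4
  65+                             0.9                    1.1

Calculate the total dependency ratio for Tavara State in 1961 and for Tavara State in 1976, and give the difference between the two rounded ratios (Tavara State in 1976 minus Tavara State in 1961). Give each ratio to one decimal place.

Tavara State in 1961: 66.1
Tavara State in 1976: 54.8
Difference: -11.3

Tavara State in 1961: (3.0 + 0.9) / 5.9 × 100 = 3.9 / 5.9 × 100 = 66.1
Tavara State in 1976: (5.7 + 1.1) / 12.4 × 100 = 6.8 / 12.4 × 100 = 54.8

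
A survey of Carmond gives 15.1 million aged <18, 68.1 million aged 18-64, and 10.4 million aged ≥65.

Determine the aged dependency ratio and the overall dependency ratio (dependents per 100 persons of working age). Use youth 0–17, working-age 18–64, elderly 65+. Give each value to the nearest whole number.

Old-age dependency ratio = 10.4 / 68.1 × 100 = 15
Total dependency ratio = (15.1 + 10.4) / 68.1 × 100 = 25.5 / 68.1 × 100 = 37

Old-age dependency ratio: 15
Total dependency ratio: 37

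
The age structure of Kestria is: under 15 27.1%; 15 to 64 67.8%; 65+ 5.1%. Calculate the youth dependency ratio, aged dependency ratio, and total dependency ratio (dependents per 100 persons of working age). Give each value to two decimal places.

Youth dependency ratio = 27.1 / 67.8 × 100 = 39.97
Old-age dependency ratio = 5.1 / 67.8 × 100 = 7.52
Total dependency ratio = (27.1 + 5.1) / 67.8 × 100 = 32.2 / 67.8 × 100 = 47.49

Youth dependency ratio: 39.97
Old-age dependency ratio: 7.52
Total dependency ratio: 47.49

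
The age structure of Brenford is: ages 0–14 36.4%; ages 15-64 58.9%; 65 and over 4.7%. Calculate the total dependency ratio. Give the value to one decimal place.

Total dependency ratio: 69.8

Total dependency ratio = (36.4 + 4.7) / 58.9 × 100 = 41.1 / 58.9 × 100 = 69.8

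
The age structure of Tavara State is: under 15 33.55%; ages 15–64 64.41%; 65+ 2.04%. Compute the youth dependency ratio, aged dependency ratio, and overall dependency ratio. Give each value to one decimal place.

Youth dependency ratio: 52.1
Old-age dependency ratio: 3.2
Total dependency ratio: 55.3

Youth dependency ratio = 33.55 / 64.41 × 100 = 52.1
Old-age dependency ratio = 2.04 / 64.41 × 100 = 3.2
Total dependency ratio = (33.55 + 2.04) / 64.41 × 100 = 35.59 / 64.41 × 100 = 55.3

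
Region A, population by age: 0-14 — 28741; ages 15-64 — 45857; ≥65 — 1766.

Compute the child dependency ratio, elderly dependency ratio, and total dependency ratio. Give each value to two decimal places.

Youth dependency ratio = 28741 / 45857 × 100 = 62.68
Old-age dependency ratio = 1766 / 45857 × 100 = 3.85
Total dependency ratio = (28741 + 1766) / 45857 × 100 = 30507 / 45857 × 100 = 66.53

Youth dependency ratio: 62.68
Old-age dependency ratio: 3.85
Total dependency ratio: 66.53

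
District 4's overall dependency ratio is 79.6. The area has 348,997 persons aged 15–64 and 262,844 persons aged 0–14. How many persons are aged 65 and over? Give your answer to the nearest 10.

Aged 65 and over: 14,960

Total dependency ratio = (youth + elderly) / working-age × 100
79.6 = (262,844 + E) / 348,997 × 100
⇒ 14,960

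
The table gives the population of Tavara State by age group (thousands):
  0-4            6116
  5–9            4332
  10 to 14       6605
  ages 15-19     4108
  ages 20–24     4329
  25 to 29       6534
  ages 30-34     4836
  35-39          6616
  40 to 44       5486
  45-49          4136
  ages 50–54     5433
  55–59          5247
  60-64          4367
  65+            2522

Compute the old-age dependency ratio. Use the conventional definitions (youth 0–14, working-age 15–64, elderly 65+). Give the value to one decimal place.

Old-age dependency ratio: 4.9

0–14: 6116 + 4332 + 6605 = 17053
15–64: 4108 + 4329 + 6534 + 4836 + 6616 + 5486 + 4136 + 5433 + 5247 + 4367 = 51092
65+: 2522
Old-age dependency ratio = 2522 / 51092 × 100 = 4.9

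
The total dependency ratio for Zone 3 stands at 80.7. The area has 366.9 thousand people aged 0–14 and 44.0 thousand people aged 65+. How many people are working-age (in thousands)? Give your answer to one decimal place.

Total dependency ratio = (youth + elderly) / working-age × 100
80.7 = (366.9 + 44.0) / W × 100
⇒ 509.2

Working-age: 509.2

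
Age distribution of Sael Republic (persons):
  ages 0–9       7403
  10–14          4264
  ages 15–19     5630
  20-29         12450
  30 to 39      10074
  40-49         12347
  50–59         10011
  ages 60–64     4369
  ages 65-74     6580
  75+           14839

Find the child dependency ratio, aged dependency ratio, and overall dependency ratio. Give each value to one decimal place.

0–14: 7403 + 4264 = 11667
15–64: 5630 + 12450 + 10074 + 12347 + 10011 + 4369 = 54881
65+: 6580 + 14839 = 21419
Youth dependency ratio = 11667 / 54881 × 100 = 21.3
Old-age dependency ratio = 21419 / 54881 × 100 = 39.0
Total dependency ratio = (11667 + 21419) / 54881 × 100 = 33086 / 54881 × 100 = 60.3

Youth dependency ratio: 21.3
Old-age dependency ratio: 39.0
Total dependency ratio: 60.3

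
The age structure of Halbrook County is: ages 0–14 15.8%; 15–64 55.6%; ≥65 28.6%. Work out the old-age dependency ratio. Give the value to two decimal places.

Old-age dependency ratio: 51.44

Old-age dependency ratio = 28.6 / 55.6 × 100 = 51.44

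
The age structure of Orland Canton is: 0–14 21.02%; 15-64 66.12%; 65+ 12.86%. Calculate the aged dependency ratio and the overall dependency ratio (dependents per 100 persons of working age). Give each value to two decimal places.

Old-age dependency ratio: 19.45
Total dependency ratio: 51.24

Old-age dependency ratio = 12.86 / 66.12 × 100 = 19.45
Total dependency ratio = (21.02 + 12.86) / 66.12 × 100 = 33.88 / 66.12 × 100 = 51.24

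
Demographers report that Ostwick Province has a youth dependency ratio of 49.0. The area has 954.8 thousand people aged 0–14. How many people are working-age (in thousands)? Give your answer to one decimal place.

Youth dependency ratio = youth / working-age × 100
49.0 = 954.8 / W × 100
⇒ 1,948.6

Working-age: 1,948.6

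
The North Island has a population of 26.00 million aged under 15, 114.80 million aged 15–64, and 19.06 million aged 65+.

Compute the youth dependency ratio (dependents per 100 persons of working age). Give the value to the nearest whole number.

Youth dependency ratio = 26.00 / 114.80 × 100 = 23

Youth dependency ratio: 23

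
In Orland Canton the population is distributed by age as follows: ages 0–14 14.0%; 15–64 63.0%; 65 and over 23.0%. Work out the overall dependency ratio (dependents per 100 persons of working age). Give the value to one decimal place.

Total dependency ratio: 58.7

Total dependency ratio = (14.0 + 23.0) / 63.0 × 100 = 37.0 / 63.0 × 100 = 58.7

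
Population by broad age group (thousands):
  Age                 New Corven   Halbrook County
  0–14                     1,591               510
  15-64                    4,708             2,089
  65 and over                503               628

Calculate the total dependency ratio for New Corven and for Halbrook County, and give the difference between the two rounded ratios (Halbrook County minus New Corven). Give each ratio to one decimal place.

New Corven: 44.5
Halbrook County: 54.5
Difference: +10.0

New Corven: (1,591 + 503) / 4,708 × 100 = 2,094 / 4,708 × 100 = 44.5
Halbrook County: (510 + 628) / 2,089 × 100 = 1,138 / 2,089 × 100 = 54.5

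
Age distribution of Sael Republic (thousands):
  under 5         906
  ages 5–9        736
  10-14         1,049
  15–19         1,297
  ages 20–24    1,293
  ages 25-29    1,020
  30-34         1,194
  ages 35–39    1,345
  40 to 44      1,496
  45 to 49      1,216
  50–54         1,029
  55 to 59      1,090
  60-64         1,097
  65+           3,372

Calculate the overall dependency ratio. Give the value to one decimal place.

Total dependency ratio: 50.2

0–14: 906 + 736 + 1,049 = 2,691
15–64: 1,297 + 1,293 + 1,020 + 1,194 + 1,345 + 1,496 + 1,216 + 1,029 + 1,090 + 1,097 = 12,077
65+: 3,372
Total dependency ratio = (2,691 + 3,372) / 12,077 × 100 = 6,063 / 12,077 × 100 = 50.2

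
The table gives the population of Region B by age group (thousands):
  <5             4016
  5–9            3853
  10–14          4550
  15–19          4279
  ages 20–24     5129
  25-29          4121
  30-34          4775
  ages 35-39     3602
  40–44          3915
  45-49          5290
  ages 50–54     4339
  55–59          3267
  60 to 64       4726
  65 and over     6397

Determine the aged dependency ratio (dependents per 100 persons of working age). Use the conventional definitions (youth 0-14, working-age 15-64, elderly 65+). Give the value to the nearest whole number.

0–14: 4016 + 3853 + 4550 = 12419
15–64: 4279 + 5129 + 4121 + 4775 + 3602 + 3915 + 5290 + 4339 + 3267 + 4726 = 43443
65+: 6397
Old-age dependency ratio = 6397 / 43443 × 100 = 15

Old-age dependency ratio: 15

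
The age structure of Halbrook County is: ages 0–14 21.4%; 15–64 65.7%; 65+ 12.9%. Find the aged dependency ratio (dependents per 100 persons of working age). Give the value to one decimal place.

Old-age dependency ratio: 19.6

Old-age dependency ratio = 12.9 / 65.7 × 100 = 19.6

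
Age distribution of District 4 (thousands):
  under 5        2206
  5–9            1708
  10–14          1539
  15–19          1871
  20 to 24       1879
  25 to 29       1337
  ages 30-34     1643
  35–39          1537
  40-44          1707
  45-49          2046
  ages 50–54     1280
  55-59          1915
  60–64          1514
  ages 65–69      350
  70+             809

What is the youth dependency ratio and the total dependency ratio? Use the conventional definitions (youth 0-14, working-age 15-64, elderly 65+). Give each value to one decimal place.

0–14: 2206 + 1708 + 1539 = 5453
15–64: 1871 + 1879 + 1337 + 1643 + 1537 + 1707 + 2046 + 1280 + 1915 + 1514 = 16729
65+: 350 + 809 = 1159
Youth dependency ratio = 5453 / 16729 × 100 = 32.6
Total dependency ratio = (5453 + 1159) / 16729 × 100 = 6612 / 16729 × 100 = 39.5

Youth dependency ratio: 32.6
Total dependency ratio: 39.5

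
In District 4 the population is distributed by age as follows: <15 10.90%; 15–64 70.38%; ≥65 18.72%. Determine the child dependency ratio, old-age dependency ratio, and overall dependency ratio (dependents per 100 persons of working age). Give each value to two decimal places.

Youth dependency ratio: 15.49
Old-age dependency ratio: 26.60
Total dependency ratio: 42.09

Youth dependency ratio = 10.90 / 70.38 × 100 = 15.49
Old-age dependency ratio = 18.72 / 70.38 × 100 = 26.60
Total dependency ratio = (10.90 + 18.72) / 70.38 × 100 = 29.62 / 70.38 × 100 = 42.09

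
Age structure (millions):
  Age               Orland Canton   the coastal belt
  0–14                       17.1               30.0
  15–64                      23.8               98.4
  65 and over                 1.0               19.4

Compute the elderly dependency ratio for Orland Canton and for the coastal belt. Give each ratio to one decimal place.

Orland Canton: 1.0 / 23.8 × 100 = 4.2
the coastal belt: 19.4 / 98.4 × 100 = 19.7

Orland Canton: 4.2
the coastal belt: 19.7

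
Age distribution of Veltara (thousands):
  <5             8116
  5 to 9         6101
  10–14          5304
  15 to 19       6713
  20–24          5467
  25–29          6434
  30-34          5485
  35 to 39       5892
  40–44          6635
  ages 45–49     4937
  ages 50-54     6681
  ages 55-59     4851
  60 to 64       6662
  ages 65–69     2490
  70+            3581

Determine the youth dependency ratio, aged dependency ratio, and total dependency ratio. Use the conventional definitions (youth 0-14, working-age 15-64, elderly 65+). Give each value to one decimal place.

Youth dependency ratio: 32.7
Old-age dependency ratio: 10.2
Total dependency ratio: 42.8

0–14: 8116 + 6101 + 5304 = 19521
15–64: 6713 + 5467 + 6434 + 5485 + 5892 + 6635 + 4937 + 6681 + 4851 + 6662 = 59757
65+: 2490 + 3581 = 6071
Youth dependency ratio = 19521 / 59757 × 100 = 32.7
Old-age dependency ratio = 6071 / 59757 × 100 = 10.2
Total dependency ratio = (19521 + 6071) / 59757 × 100 = 25592 / 59757 × 100 = 42.8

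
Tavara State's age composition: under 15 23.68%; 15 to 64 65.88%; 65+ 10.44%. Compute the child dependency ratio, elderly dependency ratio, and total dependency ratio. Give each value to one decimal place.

Youth dependency ratio = 23.68 / 65.88 × 100 = 35.9
Old-age dependency ratio = 10.44 / 65.88 × 100 = 15.8
Total dependency ratio = (23.68 + 10.44) / 65.88 × 100 = 34.12 / 65.88 × 100 = 51.8

Youth dependency ratio: 35.9
Old-age dependency ratio: 15.8
Total dependency ratio: 51.8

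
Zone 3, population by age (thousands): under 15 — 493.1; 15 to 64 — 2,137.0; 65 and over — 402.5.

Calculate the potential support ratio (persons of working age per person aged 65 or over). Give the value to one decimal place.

Potential support ratio: 5.3

Potential support ratio = 2,137.0 / 402.5 = 5.3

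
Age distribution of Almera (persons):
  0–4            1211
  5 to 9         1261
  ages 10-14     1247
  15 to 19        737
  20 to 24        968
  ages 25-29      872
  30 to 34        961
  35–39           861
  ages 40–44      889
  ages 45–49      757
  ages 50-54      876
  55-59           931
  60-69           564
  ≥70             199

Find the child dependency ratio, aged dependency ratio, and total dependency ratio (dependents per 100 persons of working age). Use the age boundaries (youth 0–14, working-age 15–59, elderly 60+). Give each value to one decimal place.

0–14: 1211 + 1261 + 1247 = 3719
15–59: 737 + 968 + 872 + 961 + 861 + 889 + 757 + 876 + 931 = 7852
60+: 564 + 199 = 763
Youth dependency ratio = 3719 / 7852 × 100 = 47.4
Old-age dependency ratio = 763 / 7852 × 100 = 9.7
Total dependency ratio = (3719 + 763) / 7852 × 100 = 4482 / 7852 × 100 = 57.1

Youth dependency ratio: 47.4
Old-age dependency ratio: 9.7
Total dependency ratio: 57.1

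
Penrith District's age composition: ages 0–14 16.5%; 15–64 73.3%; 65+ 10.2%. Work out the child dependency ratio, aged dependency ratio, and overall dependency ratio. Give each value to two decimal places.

Youth dependency ratio: 22.51
Old-age dependency ratio: 13.92
Total dependency ratio: 36.43

Youth dependency ratio = 16.5 / 73.3 × 100 = 22.51
Old-age dependency ratio = 10.2 / 73.3 × 100 = 13.92
Total dependency ratio = (16.5 + 10.2) / 73.3 × 100 = 26.7 / 73.3 × 100 = 36.43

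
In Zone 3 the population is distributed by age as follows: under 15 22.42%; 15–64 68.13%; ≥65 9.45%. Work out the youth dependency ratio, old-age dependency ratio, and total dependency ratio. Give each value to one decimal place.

Youth dependency ratio = 22.42 / 68.13 × 100 = 32.9
Old-age dependency ratio = 9.45 / 68.13 × 100 = 13.9
Total dependency ratio = (22.42 + 9.45) / 68.13 × 100 = 31.87 / 68.13 × 100 = 46.8

Youth dependency ratio: 32.9
Old-age dependency ratio: 13.9
Total dependency ratio: 46.8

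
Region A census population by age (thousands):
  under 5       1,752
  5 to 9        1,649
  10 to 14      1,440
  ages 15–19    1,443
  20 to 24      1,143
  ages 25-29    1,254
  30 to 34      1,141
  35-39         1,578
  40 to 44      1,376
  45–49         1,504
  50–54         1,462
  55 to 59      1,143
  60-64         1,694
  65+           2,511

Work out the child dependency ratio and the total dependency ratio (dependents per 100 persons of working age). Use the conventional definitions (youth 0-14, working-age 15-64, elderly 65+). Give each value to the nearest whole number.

0–14: 1,752 + 1,649 + 1,440 = 4,841
15–64: 1,443 + 1,143 + 1,254 + 1,141 + 1,578 + 1,376 + 1,504 + 1,462 + 1,143 + 1,694 = 13,738
65+: 2,511
Youth dependency ratio = 4,841 / 13,738 × 100 = 35
Total dependency ratio = (4,841 + 2,511) / 13,738 × 100 = 7,352 / 13,738 × 100 = 54

Youth dependency ratio: 35
Total dependency ratio: 54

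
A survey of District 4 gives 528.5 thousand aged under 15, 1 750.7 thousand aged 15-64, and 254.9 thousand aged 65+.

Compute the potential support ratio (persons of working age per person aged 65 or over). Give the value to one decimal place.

Potential support ratio = 1 750.7 / 254.9 = 6.9

Potential support ratio: 6.9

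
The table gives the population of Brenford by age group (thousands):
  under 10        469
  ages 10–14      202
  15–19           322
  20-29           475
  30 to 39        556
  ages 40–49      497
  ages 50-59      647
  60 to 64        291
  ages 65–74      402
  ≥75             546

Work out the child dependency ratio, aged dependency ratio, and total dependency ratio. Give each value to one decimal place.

0–14: 469 + 202 = 671
15–64: 322 + 475 + 556 + 497 + 647 + 291 = 2,788
65+: 402 + 546 = 948
Youth dependency ratio = 671 / 2,788 × 100 = 24.1
Old-age dependency ratio = 948 / 2,788 × 100 = 34.0
Total dependency ratio = (671 + 948) / 2,788 × 100 = 1,619 / 2,788 × 100 = 58.1

Youth dependency ratio: 24.1
Old-age dependency ratio: 34.0
Total dependency ratio: 58.1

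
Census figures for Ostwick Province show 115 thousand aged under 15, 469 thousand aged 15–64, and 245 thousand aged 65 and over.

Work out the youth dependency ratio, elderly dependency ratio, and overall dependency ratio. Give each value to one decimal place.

Youth dependency ratio = 115 / 469 × 100 = 24.5
Old-age dependency ratio = 245 / 469 × 100 = 52.2
Total dependency ratio = (115 + 245) / 469 × 100 = 360 / 469 × 100 = 76.8

Youth dependency ratio: 24.5
Old-age dependency ratio: 52.2
Total dependency ratio: 76.8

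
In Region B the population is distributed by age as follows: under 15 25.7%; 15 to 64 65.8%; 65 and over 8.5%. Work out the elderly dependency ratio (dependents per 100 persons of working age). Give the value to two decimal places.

Old-age dependency ratio: 12.92

Old-age dependency ratio = 8.5 / 65.8 × 100 = 12.92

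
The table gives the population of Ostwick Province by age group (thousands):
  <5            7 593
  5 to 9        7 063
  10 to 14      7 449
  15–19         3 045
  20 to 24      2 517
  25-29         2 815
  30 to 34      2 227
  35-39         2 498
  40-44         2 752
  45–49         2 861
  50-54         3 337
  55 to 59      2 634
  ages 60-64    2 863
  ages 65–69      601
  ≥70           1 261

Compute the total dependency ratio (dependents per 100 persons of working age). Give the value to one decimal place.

0–14: 7 593 + 7 063 + 7 449 = 22 105
15–64: 3 045 + 2 517 + 2 815 + 2 227 + 2 498 + 2 752 + 2 861 + 3 337 + 2 634 + 2 863 = 27 549
65+: 601 + 1 261 = 1 862
Total dependency ratio = (22 105 + 1 862) / 27 549 × 100 = 23 967 / 27 549 × 100 = 87.0

Total dependency ratio: 87.0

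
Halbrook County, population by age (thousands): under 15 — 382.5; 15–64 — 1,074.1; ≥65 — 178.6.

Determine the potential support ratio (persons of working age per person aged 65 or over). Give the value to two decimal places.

Potential support ratio = 1,074.1 / 178.6 = 6.01

Potential support ratio: 6.01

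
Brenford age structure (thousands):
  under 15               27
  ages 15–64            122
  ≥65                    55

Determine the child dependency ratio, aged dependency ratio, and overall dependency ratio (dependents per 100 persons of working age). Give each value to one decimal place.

Youth dependency ratio: 22.1
Old-age dependency ratio: 45.1
Total dependency ratio: 67.2

Youth dependency ratio = 27 / 122 × 100 = 22.1
Old-age dependency ratio = 55 / 122 × 100 = 45.1
Total dependency ratio = (27 + 55) / 122 × 100 = 82 / 122 × 100 = 67.2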